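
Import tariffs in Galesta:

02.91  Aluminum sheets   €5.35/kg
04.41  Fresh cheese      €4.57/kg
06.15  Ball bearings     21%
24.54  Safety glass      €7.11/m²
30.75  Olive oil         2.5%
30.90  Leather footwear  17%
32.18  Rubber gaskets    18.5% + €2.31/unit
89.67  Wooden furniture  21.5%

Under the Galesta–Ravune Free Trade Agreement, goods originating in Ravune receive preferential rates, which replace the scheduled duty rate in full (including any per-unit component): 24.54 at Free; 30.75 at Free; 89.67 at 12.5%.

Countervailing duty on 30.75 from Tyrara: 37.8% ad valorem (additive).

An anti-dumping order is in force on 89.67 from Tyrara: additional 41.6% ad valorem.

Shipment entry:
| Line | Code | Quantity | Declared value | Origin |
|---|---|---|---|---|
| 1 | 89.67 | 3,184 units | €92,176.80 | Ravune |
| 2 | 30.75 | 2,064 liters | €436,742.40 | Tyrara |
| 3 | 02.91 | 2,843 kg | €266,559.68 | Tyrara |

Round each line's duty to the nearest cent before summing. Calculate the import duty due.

€202,739.34

Line 1 (89.67, Ravune, 3,184 units, €92,176.80):
Base rate for 89.67 is 21.5%.
Origin Ravune qualifies under the Galesta–Ravune agreement and 89.67 is covered: preferential rate 12.5% applies instead.
The additional-duty order on 89.67 targets Tyrara, not Ravune; it does not apply.
Duty = €92,176.80 × 12.5% = €11,522.10.
Line 2 (30.75, Tyrara, 2,064 liters, €436,742.40):
Base rate for 30.75 is 2.5%.
30.75 has an FTA preferential rate, but origin Tyrara is not Ravune; base rate stands.
Additional duty on 30.75 from Tyrara: +37.8%. Applied ad valorem rate: 2.5% + 37.8% = 40.3%.
Duty = €436,742.40 × 40.3% = €176,007.19.
Line 3 (02.91, Tyrara, 2,843 kg, €266,559.68):
Base rate for 02.91 is €5.35/kg.
Duty = 2,843 × €5.35 = €15,210.05.
Total = €11,522.10 + €176,007.19 + €15,210.05 = €202,739.34.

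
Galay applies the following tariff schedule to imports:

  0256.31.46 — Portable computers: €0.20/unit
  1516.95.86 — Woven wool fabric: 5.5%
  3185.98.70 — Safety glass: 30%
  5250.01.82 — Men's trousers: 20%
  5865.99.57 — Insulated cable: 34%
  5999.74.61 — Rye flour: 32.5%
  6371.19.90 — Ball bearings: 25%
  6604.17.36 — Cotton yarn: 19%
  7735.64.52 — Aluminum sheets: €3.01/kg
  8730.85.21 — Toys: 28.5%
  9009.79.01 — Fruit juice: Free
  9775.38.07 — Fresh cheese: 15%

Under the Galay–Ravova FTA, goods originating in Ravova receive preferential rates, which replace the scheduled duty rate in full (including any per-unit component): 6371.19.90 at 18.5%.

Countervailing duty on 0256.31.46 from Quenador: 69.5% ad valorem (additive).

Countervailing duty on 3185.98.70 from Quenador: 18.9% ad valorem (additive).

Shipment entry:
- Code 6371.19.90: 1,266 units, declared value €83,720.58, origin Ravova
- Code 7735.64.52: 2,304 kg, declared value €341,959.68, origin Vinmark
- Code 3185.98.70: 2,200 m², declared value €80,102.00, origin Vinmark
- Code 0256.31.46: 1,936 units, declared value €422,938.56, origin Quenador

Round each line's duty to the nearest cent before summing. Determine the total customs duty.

Line 1 (6371.19.90, Ravova, 1,266 units, €83,720.58):
Base rate for 6371.19.90 is 25%.
Origin Ravova qualifies under the Galay–Ravova agreement and 6371.19.90 is covered: preferential rate 18.5% applies instead.
Duty = €83,720.58 × 18.5% = €15,488.31.
Line 2 (7735.64.52, Vinmark, 2,304 kg, €341,959.68):
Base rate for 7735.64.52 is €3.01/kg.
Duty = 2,304 × €3.01 = €6,935.04.
Line 3 (3185.98.70, Vinmark, 2,200 m², €80,102.00):
Base rate for 3185.98.70 is 30%.
The additional-duty order on 3185.98.70 targets Quenador, not Vinmark; it does not apply.
Duty = €80,102.00 × 30% = €24,030.60.
Line 4 (0256.31.46, Quenador, 1,936 units, €422,938.56):
Base rate for 0256.31.46 is €0.20/unit.
Additional duty on 0256.31.46 from Quenador: +69.5% ad valorem. Applied ad valorem rate = 69.5%.
Duty = €422,938.56 × 69.5% + 1,936 × €0.20 = €294,329.50.
Total = €15,488.31 + €6,935.04 + €24,030.60 + €294,329.50 = €340,783.45.

€340,783.45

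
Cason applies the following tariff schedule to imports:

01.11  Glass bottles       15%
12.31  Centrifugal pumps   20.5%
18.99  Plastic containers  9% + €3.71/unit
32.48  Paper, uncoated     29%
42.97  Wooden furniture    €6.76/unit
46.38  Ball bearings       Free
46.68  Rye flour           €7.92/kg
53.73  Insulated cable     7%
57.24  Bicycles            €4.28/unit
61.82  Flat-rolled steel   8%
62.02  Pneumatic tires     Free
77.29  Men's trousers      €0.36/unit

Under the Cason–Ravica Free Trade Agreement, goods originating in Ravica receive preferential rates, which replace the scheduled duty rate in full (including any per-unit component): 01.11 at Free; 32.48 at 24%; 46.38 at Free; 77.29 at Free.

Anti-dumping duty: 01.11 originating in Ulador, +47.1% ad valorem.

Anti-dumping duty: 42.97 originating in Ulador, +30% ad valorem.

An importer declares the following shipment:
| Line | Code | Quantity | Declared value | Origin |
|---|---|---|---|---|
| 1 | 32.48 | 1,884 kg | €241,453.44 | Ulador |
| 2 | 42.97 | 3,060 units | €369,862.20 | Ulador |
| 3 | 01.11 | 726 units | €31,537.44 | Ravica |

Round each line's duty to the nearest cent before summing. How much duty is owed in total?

Line 1 (32.48, Ulador, 1,884 kg, €241,453.44):
Base rate for 32.48 is 29%.
32.48 has an FTA preferential rate, but origin Ulador is not Ravica; base rate stands.
Duty = €241,453.44 × 29% = €70,021.50.
Line 2 (42.97, Ulador, 3,060 units, €369,862.20):
Base rate for 42.97 is €6.76/unit.
Additional duty on 42.97 from Ulador: +30% ad valorem. Applied ad valorem rate = 30%.
Duty = €369,862.20 × 30% + 3,060 × €6.76 = €131,644.26.
Line 3 (01.11, Ravica, 726 units, €31,537.44):
Base rate for 01.11 is 15%.
Origin Ravica qualifies under the Cason–Ravica agreement and 01.11 is covered: preferential rate Free applies instead.
The additional-duty order on 01.11 targets Ulador, not Ravica; it does not apply.
Duty = €31,537.44 × 0% = €0.00.
Total = €70,021.50 + €131,644.26 + €0.00 = €201,665.76.

€201,665.76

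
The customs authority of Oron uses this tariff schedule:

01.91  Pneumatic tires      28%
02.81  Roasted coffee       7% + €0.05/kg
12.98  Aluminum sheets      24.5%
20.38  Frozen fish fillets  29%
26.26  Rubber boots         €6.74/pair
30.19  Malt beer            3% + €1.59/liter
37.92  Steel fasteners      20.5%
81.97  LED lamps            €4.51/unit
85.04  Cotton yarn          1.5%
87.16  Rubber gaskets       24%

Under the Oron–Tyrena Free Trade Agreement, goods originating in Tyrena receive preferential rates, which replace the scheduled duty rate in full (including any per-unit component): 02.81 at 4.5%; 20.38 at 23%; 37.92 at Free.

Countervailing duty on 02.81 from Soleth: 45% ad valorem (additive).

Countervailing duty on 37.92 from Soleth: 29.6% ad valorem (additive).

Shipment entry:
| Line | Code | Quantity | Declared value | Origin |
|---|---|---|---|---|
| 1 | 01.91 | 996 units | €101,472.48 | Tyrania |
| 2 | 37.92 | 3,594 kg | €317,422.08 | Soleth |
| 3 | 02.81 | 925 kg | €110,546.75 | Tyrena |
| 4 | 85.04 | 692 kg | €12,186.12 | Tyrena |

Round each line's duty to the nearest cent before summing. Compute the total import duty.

€192,598.14

Line 1 (01.91, Tyrania, 996 units, €101,472.48):
Base rate for 01.91 is 28%.
Duty = €101,472.48 × 28% = €28,412.29.
Line 2 (37.92, Soleth, 3,594 kg, €317,422.08):
Base rate for 37.92 is 20.5%.
37.92 has an FTA preferential rate, but origin Soleth is not Tyrena; base rate stands.
Additional duty on 37.92 from Soleth: +29.6%. Applied ad valorem rate: 20.5% + 29.6% = 50.1%.
Duty = €317,422.08 × 50.1% = €159,028.46.
Line 3 (02.81, Tyrena, 925 kg, €110,546.75):
Base rate for 02.81 is 7% + €0.05/kg.
Origin Tyrena qualifies under the Oron–Tyrena agreement and 02.81 is covered: preferential rate 4.5% applies instead.
The additional-duty order on 02.81 targets Soleth, not Tyrena; it does not apply.
Duty = €110,546.75 × 4.5% = €4,974.60.
Line 4 (85.04, Tyrena, 692 kg, €12,186.12):
Base rate for 85.04 is 1.5%.
Origin Tyrena is the FTA partner but 85.04 is not on the preference list; base rate stands.
Duty = €12,186.12 × 1.5% = €182.79.
Total = €28,412.29 + €159,028.46 + €4,974.60 + €182.79 = €192,598.14.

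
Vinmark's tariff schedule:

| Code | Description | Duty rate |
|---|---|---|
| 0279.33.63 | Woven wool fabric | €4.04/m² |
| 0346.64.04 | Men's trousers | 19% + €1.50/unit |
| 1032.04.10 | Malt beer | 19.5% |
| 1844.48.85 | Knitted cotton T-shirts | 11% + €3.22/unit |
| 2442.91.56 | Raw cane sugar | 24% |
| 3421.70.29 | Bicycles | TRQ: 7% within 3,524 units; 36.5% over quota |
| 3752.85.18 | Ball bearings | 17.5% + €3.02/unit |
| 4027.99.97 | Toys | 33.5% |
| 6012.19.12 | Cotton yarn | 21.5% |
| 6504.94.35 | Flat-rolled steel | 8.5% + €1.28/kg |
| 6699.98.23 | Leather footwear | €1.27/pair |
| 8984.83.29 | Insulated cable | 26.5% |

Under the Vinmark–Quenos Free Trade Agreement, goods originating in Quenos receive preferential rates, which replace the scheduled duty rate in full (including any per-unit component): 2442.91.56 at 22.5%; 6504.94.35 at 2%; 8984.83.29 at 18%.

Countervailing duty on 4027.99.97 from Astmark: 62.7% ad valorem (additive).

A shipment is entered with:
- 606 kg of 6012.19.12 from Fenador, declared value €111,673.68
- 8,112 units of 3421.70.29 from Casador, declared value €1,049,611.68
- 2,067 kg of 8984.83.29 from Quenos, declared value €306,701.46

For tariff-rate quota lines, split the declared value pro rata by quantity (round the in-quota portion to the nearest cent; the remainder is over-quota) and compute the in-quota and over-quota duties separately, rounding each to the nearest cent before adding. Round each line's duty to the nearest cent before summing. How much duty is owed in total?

€327,813.11

Line 1 (6012.19.12, Fenador, 606 kg, €111,673.68):
Base rate for 6012.19.12 is 21.5%.
Duty = €111,673.68 × 21.5% = €24,009.84.
Line 2 (3421.70.29, Casador, 8,112 units, €1,049,611.68):
Code 3421.70.29 is under a tariff-rate quota (threshold 3,524 units). In-quota: 3,524 units at 7%; over-quota: 4,588 units at 36.5%.
Pro-rata value split: in-quota = €1,049,611.68 × 3,524/8,112 = €455,970.36; over-quota = €1,049,611.68 − €455,970.36 = €593,641.32.
In-quota duty = €455,970.36 × 7% = €31,917.93. Over-quota duty = €593,641.32 × 36.5% = €216,679.08.
Line duty = €31,917.93 + €216,679.08 = €248,597.01.
Line 3 (8984.83.29, Quenos, 2,067 kg, €306,701.46):
Base rate for 8984.83.29 is 26.5%.
Origin Quenos qualifies under the Vinmark–Quenos agreement and 8984.83.29 is covered: preferential rate 18% applies instead.
Duty = €306,701.46 × 18% = €55,206.26.
Total = €24,009.84 + €248,597.01 + €55,206.26 = €327,813.11.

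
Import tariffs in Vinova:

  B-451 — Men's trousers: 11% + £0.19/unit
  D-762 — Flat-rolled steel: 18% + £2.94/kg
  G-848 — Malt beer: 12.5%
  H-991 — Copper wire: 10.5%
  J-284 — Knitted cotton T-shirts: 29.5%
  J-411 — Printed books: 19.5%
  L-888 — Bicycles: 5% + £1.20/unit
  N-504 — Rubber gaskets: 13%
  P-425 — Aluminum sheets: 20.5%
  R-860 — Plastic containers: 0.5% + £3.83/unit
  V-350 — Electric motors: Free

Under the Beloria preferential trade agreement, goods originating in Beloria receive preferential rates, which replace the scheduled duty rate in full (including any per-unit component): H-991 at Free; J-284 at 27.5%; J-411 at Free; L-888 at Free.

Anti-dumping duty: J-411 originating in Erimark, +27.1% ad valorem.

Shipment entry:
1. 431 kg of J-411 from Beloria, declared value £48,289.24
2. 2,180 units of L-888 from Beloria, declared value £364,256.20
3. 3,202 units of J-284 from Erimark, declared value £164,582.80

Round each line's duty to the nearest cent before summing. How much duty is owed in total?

Line 1 (J-411, Beloria, 431 kg, £48,289.24):
Base rate for J-411 is 19.5%.
Origin Beloria qualifies under the Vinova–Beloria agreement and J-411 is covered: preferential rate Free applies instead.
The additional-duty order on J-411 targets Erimark, not Beloria; it does not apply.
Duty = £48,289.24 × 0% = £0.00.
Line 2 (L-888, Beloria, 2,180 units, £364,256.20):
Base rate for L-888 is 5% + £1.20/unit.
Origin Beloria qualifies under the Vinova–Beloria agreement and L-888 is covered: preferential rate Free applies instead.
Duty = £364,256.20 × 0% = £0.00.
Line 3 (J-284, Erimark, 3,202 units, £164,582.80):
Base rate for J-284 is 29.5%.
J-284 has an FTA preferential rate, but origin Erimark is not Beloria; base rate stands.
Duty = £164,582.80 × 29.5% = £48,551.93.
Total = £0.00 + £0.00 + £48,551.93 = £48,551.93.

£48,551.93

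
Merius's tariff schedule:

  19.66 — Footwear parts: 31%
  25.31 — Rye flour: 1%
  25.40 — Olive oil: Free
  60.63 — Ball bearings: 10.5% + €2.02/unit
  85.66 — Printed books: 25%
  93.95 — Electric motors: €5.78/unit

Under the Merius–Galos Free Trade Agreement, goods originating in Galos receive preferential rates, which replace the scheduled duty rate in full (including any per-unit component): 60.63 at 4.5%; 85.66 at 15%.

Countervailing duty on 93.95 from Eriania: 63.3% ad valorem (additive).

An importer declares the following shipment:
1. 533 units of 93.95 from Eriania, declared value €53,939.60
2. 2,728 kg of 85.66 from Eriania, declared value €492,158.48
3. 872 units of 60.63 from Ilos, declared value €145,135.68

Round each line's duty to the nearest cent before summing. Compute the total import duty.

Line 1 (93.95, Eriania, 533 units, €53,939.60):
Base rate for 93.95 is €5.78/unit.
Additional duty on 93.95 from Eriania: +63.3% ad valorem. Applied ad valorem rate = 63.3%.
Duty = €53,939.60 × 63.3% + 533 × €5.78 = €37,224.51.
Line 2 (85.66, Eriania, 2,728 kg, €492,158.48):
Base rate for 85.66 is 25%.
85.66 has an FTA preferential rate, but origin Eriania is not Galos; base rate stands.
Duty = €492,158.48 × 25% = €123,039.62.
Line 3 (60.63, Ilos, 872 units, €145,135.68):
Base rate for 60.63 is 10.5% + €2.02/unit.
60.63 has an FTA preferential rate, but origin Ilos is not Galos; base rate stands.
Duty = €145,135.68 × 10.5% + 872 × €2.02 = €17,000.69.
Total = €37,224.51 + €123,039.62 + €17,000.69 = €177,264.82.

€177,264.82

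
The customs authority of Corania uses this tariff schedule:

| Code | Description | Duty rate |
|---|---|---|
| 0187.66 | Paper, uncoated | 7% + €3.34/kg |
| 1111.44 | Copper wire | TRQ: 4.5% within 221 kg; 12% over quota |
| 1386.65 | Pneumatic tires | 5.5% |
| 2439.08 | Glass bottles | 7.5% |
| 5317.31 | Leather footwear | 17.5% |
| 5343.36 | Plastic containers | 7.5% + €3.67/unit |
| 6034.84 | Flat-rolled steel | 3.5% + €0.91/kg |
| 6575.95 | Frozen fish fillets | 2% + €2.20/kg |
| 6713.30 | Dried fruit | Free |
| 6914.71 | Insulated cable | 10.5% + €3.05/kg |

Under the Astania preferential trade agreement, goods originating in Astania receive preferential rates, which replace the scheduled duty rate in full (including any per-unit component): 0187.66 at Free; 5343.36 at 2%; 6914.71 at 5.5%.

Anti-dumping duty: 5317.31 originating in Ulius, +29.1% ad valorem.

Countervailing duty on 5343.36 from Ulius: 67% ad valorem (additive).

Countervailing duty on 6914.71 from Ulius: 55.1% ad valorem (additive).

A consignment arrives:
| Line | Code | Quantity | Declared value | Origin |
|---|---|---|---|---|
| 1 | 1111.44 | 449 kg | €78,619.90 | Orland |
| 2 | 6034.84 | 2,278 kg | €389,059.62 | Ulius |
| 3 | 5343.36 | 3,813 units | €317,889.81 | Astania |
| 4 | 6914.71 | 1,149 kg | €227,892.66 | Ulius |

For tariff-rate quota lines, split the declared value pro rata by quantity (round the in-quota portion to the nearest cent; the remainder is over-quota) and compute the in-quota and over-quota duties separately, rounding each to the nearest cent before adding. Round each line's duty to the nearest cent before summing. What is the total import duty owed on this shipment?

€181,582.01

Line 1 (1111.44, Orland, 449 kg, €78,619.90):
Code 1111.44 is under a tariff-rate quota (threshold 221 kg). In-quota: 221 kg at 4.5%; over-quota: 228 kg at 12%.
Pro-rata value split: in-quota = €78,619.90 × 221/449 = €38,697.10; over-quota = €78,619.90 − €38,697.10 = €39,922.80.
In-quota duty = €38,697.10 × 4.5% = €1,741.37. Over-quota duty = €39,922.80 × 12% = €4,790.74.
Line duty = €1,741.37 + €4,790.74 = €6,532.11.
Line 2 (6034.84, Ulius, 2,278 kg, €389,059.62):
Base rate for 6034.84 is 3.5% + €0.91/kg.
Duty = €389,059.62 × 3.5% + 2,278 × €0.91 = €15,690.07.
Line 3 (5343.36, Astania, 3,813 units, €317,889.81):
Base rate for 5343.36 is 7.5% + €3.67/unit.
Origin Astania qualifies under the Corania–Astania agreement and 5343.36 is covered: preferential rate 2% applies instead.
The additional-duty order on 5343.36 targets Ulius, not Astania; it does not apply.
Duty = €317,889.81 × 2% = €6,357.80.
Line 4 (6914.71, Ulius, 1,149 kg, €227,892.66):
Base rate for 6914.71 is 10.5% + €3.05/kg.
6914.71 has an FTA preferential rate, but origin Ulius is not Astania; base rate stands.
Additional duty on 6914.71 from Ulius: +55.1%. Applied ad valorem rate: 10.5% + 55.1% = 65.6%.
Duty = €227,892.66 × 65.6% + 1,149 × €3.05 = €153,002.03.
Total = €6,532.11 + €15,690.07 + €6,357.80 + €153,002.03 = €181,582.01.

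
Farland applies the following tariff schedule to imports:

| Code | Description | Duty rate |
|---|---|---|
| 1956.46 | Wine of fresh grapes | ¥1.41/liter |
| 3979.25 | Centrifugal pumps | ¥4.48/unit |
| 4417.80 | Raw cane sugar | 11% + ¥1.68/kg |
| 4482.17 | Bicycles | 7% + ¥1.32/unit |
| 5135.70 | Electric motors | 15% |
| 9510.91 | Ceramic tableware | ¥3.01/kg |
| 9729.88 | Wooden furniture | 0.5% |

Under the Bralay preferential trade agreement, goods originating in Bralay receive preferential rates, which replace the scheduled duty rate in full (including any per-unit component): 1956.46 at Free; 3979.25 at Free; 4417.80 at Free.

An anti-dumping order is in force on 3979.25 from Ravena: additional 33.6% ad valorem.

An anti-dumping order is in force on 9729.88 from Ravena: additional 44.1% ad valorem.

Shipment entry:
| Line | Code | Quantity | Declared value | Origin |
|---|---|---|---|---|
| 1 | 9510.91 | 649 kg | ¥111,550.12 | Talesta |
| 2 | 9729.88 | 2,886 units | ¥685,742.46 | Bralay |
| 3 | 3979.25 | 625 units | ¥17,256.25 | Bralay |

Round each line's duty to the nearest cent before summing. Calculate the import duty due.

Line 1 (9510.91, Talesta, 649 kg, ¥111,550.12):
Base rate for 9510.91 is ¥3.01/kg.
Duty = 649 × ¥3.01 = ¥1,953.49.
Line 2 (9729.88, Bralay, 2,886 units, ¥685,742.46):
Base rate for 9729.88 is 0.5%.
Origin Bralay is the FTA partner but 9729.88 is not on the preference list; base rate stands.
The additional-duty order on 9729.88 targets Ravena, not Bralay; it does not apply.
Duty = ¥685,742.46 × 0.5% = ¥3,428.71.
Line 3 (3979.25, Bralay, 625 units, ¥17,256.25):
Base rate for 3979.25 is ¥4.48/unit.
Origin Bralay qualifies under the Farland–Bralay agreement and 3979.25 is covered: preferential rate Free applies instead.
The additional-duty order on 3979.25 targets Ravena, not Bralay; it does not apply.
Duty = ¥17,256.25 × 0% = ¥0.00.
Total = ¥1,953.49 + ¥3,428.71 + ¥0.00 = ¥5,382.20.

¥5,382.20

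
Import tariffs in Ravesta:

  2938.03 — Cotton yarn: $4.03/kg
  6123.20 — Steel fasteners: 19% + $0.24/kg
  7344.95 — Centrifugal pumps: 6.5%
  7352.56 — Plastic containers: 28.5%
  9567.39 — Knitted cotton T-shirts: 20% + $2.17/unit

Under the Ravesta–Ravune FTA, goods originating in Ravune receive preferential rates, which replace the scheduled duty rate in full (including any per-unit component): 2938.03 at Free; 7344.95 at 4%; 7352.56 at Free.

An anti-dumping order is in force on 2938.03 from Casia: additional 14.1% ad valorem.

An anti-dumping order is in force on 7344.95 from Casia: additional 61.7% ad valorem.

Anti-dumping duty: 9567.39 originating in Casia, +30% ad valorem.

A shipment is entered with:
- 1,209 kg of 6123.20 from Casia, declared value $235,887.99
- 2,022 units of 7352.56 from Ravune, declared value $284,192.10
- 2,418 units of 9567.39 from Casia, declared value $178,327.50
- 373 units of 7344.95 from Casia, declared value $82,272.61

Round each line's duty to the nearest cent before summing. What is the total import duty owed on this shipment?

$195,629.61

Line 1 (6123.20, Casia, 1,209 kg, $235,887.99):
Base rate for 6123.20 is 19% + $0.24/kg.
Duty = $235,887.99 × 19% + 1,209 × $0.24 = $45,108.88.
Line 2 (7352.56, Ravune, 2,022 units, $284,192.10):
Base rate for 7352.56 is 28.5%.
Origin Ravune qualifies under the Ravesta–Ravune agreement and 7352.56 is covered: preferential rate Free applies instead.
Duty = $284,192.10 × 0% = $0.00.
Line 3 (9567.39, Casia, 2,418 units, $178,327.50):
Base rate for 9567.39 is 20% + $2.17/unit.
Additional duty on 9567.39 from Casia: +30%. Applied ad valorem rate: 20% + 30% = 50%.
Duty = $178,327.50 × 50% + 2,418 × $2.17 = $94,410.81.
Line 4 (7344.95, Casia, 373 units, $82,272.61):
Base rate for 7344.95 is 6.5%.
7344.95 has an FTA preferential rate, but origin Casia is not Ravune; base rate stands.
Additional duty on 7344.95 from Casia: +61.7%. Applied ad valorem rate: 6.5% + 61.7% = 68.2%.
Duty = $82,272.61 × 68.2% = $56,109.92.
Total = $45,108.88 + $0.00 + $94,410.81 + $56,109.92 = $195,629.61.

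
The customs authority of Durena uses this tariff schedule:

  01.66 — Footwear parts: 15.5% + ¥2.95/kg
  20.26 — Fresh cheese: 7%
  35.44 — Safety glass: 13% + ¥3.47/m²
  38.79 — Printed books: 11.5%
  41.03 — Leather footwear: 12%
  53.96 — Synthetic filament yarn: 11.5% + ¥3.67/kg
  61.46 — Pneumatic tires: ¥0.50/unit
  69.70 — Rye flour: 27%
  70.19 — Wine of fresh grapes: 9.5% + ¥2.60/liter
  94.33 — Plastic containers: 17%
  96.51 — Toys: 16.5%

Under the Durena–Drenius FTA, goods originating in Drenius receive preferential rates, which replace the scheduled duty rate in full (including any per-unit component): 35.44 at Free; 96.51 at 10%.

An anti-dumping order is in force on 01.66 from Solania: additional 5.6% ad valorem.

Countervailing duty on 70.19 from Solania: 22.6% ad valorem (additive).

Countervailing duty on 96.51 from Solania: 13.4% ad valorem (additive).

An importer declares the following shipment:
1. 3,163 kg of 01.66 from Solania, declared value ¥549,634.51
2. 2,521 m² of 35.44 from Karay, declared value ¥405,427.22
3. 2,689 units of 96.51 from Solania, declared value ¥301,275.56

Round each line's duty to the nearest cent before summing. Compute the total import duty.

Line 1 (01.66, Solania, 3,163 kg, ¥549,634.51):
Base rate for 01.66 is 15.5% + ¥2.95/kg.
Additional duty on 01.66 from Solania: +5.6%. Applied ad valorem rate: 15.5% + 5.6% = 21.1%.
Duty = ¥549,634.51 × 21.1% + 3,163 × ¥2.95 = ¥125,303.73.
Line 2 (35.44, Karay, 2,521 m², ¥405,427.22):
Base rate for 35.44 is 13% + ¥3.47/m².
35.44 has an FTA preferential rate, but origin Karay is not Drenius; base rate stands.
Duty = ¥405,427.22 × 13% + 2,521 × ¥3.47 = ¥61,453.41.
Line 3 (96.51, Solania, 2,689 units, ¥301,275.56):
Base rate for 96.51 is 16.5%.
96.51 has an FTA preferential rate, but origin Solania is not Drenius; base rate stands.
Additional duty on 96.51 from Solania: +13.4%. Applied ad valorem rate: 16.5% + 13.4% = 29.9%.
Duty = ¥301,275.56 × 29.9% = ¥90,081.39.
Total = ¥125,303.73 + ¥61,453.41 + ¥90,081.39 = ¥276,838.53.

¥276,838.53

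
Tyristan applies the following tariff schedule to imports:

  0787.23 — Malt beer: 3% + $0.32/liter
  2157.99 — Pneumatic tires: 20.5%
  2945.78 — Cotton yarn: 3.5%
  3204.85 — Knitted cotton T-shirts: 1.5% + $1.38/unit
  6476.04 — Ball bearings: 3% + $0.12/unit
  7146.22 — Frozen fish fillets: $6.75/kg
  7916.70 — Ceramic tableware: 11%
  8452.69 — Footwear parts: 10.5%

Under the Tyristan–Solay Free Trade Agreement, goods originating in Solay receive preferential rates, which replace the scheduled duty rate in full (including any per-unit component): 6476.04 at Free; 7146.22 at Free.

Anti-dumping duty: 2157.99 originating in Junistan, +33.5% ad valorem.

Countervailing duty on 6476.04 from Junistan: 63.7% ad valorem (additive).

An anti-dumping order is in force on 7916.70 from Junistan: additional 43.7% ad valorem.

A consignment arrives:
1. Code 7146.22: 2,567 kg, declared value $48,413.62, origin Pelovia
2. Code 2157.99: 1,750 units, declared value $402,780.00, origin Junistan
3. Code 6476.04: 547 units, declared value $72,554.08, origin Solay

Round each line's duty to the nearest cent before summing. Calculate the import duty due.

Line 1 (7146.22, Pelovia, 2,567 kg, $48,413.62):
Base rate for 7146.22 is $6.75/kg.
7146.22 has an FTA preferential rate, but origin Pelovia is not Solay; base rate stands.
Duty = 2,567 × $6.75 = $17,327.25.
Line 2 (2157.99, Junistan, 1,750 units, $402,780.00):
Base rate for 2157.99 is 20.5%.
Additional duty on 2157.99 from Junistan: +33.5%. Applied ad valorem rate: 20.5% + 33.5% = 54%.
Duty = $402,780.00 × 54% = $217,501.20.
Line 3 (6476.04, Solay, 547 units, $72,554.08):
Base rate for 6476.04 is 3% + $0.12/unit.
Origin Solay qualifies under the Tyristan–Solay agreement and 6476.04 is covered: preferential rate Free applies instead.
The additional-duty order on 6476.04 targets Junistan, not Solay; it does not apply.
Duty = $72,554.08 × 0% = $0.00.
Total = $17,327.25 + $217,501.20 + $0.00 = $234,828.45.

$234,828.45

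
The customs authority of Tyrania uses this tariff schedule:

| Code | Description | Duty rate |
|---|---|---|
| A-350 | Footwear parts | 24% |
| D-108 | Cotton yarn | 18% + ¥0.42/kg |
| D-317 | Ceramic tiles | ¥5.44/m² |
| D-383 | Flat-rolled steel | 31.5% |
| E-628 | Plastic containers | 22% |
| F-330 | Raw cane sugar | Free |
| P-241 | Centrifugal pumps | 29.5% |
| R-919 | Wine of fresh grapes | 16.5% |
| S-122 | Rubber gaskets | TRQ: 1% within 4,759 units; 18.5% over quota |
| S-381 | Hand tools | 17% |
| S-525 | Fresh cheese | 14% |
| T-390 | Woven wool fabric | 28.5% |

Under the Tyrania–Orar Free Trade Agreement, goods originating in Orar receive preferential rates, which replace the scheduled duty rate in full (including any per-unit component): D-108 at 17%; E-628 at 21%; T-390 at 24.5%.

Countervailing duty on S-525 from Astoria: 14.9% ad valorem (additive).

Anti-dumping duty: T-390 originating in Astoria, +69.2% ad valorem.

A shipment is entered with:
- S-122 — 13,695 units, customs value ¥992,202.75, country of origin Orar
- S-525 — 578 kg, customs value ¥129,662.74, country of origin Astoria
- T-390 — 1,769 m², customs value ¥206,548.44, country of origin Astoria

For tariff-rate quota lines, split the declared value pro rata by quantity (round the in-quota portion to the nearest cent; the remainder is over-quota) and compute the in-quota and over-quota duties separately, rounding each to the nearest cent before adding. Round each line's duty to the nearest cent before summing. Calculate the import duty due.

Line 1 (S-122, Orar, 13,695 units, ¥992,202.75):
Code S-122 is under a tariff-rate quota (threshold 4,759 units). In-quota: 4,759 units at 1%; over-quota: 8,936 units at 18.5%.
Pro-rata value split: in-quota = ¥992,202.75 × 4,759/13,695 = ¥344,789.55; over-quota = ¥992,202.75 − ¥344,789.55 = ¥647,413.20.
In-quota duty = ¥344,789.55 × 1% = ¥3,447.90. Over-quota duty = ¥647,413.20 × 18.5% = ¥119,771.44.
Line duty = ¥3,447.90 + ¥119,771.44 = ¥123,219.34.
Line 2 (S-525, Astoria, 578 kg, ¥129,662.74):
Base rate for S-525 is 14%.
Additional duty on S-525 from Astoria: +14.9%. Applied ad valorem rate: 14% + 14.9% = 28.9%.
Duty = ¥129,662.74 × 28.9% = ¥37,472.53.
Line 3 (T-390, Astoria, 1,769 m², ¥206,548.44):
Base rate for T-390 is 28.5%.
T-390 has an FTA preferential rate, but origin Astoria is not Orar; base rate stands.
Additional duty on T-390 from Astoria: +69.2%. Applied ad valorem rate: 28.5% + 69.2% = 97.7%.
Duty = ¥206,548.44 × 97.7% = ¥201,797.83.
Total = ¥123,219.34 + ¥37,472.53 + ¥201,797.83 = ¥362,489.70.

¥362,489.70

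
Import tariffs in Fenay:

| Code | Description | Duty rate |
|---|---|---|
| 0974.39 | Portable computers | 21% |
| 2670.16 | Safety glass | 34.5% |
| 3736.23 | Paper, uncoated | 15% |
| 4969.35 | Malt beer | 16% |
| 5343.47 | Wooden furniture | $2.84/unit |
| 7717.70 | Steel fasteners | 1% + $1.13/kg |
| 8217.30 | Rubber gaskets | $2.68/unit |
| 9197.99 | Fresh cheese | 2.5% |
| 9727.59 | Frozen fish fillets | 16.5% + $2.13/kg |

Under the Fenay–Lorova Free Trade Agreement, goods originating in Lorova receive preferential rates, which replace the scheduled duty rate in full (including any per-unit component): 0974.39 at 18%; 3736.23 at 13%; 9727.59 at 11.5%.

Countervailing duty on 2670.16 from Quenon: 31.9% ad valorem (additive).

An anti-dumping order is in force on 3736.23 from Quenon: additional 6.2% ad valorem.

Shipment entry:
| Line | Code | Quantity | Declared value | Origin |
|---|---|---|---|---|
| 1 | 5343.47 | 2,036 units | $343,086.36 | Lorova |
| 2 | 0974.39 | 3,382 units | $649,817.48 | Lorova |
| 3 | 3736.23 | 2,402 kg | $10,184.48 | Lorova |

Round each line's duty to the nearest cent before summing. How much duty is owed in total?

$124,073.37

Line 1 (5343.47, Lorova, 2,036 units, $343,086.36):
Base rate for 5343.47 is $2.84/unit.
Origin Lorova is the FTA partner but 5343.47 is not on the preference list; base rate stands.
Duty = 2,036 × $2.84 = $5,782.24.
Line 2 (0974.39, Lorova, 3,382 units, $649,817.48):
Base rate for 0974.39 is 21%.
Origin Lorova qualifies under the Fenay–Lorova agreement and 0974.39 is covered: preferential rate 18% applies instead.
Duty = $649,817.48 × 18% = $116,967.15.
Line 3 (3736.23, Lorova, 2,402 kg, $10,184.48):
Base rate for 3736.23 is 15%.
Origin Lorova qualifies under the Fenay–Lorova agreement and 3736.23 is covered: preferential rate 13% applies instead.
The additional-duty order on 3736.23 targets Quenon, not Lorova; it does not apply.
Duty = $10,184.48 × 13% = $1,323.98.
Total = $5,782.24 + $116,967.15 + $1,323.98 = $124,073.37.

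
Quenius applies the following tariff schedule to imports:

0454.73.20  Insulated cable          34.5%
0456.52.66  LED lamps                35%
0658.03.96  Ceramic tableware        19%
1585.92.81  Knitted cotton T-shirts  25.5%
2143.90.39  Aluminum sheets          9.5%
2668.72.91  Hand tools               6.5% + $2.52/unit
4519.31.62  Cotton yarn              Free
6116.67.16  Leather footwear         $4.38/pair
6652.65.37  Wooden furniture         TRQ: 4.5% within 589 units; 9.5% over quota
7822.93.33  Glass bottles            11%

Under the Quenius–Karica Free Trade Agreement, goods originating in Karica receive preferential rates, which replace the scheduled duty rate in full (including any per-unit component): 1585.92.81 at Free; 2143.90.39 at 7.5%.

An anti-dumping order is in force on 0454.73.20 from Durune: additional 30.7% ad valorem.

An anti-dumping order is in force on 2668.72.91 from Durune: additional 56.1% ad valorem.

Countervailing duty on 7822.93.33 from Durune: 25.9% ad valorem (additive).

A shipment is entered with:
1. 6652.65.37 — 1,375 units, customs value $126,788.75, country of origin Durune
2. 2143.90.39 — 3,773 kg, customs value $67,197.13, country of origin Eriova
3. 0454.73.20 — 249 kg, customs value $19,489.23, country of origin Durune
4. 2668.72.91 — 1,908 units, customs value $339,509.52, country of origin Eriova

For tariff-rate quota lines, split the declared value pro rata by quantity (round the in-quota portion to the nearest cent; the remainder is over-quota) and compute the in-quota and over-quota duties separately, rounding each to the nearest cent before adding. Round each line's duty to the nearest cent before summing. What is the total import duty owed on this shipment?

$55,296.34

Line 1 (6652.65.37, Durune, 1,375 units, $126,788.75):
Code 6652.65.37 is under a tariff-rate quota (threshold 589 units). In-quota: 589 units at 4.5%; over-quota: 786 units at 9.5%.
Pro-rata value split: in-quota = $126,788.75 × 589/1,375 = $54,311.69; over-quota = $126,788.75 − $54,311.69 = $72,477.06.
In-quota duty = $54,311.69 × 4.5% = $2,444.03. Over-quota duty = $72,477.06 × 9.5% = $6,885.32.
Line duty = $2,444.03 + $6,885.32 = $9,329.35.
Line 2 (2143.90.39, Eriova, 3,773 kg, $67,197.13):
Base rate for 2143.90.39 is 9.5%.
2143.90.39 has an FTA preferential rate, but origin Eriova is not Karica; base rate stands.
Duty = $67,197.13 × 9.5% = $6,383.73.
Line 3 (0454.73.20, Durune, 249 kg, $19,489.23):
Base rate for 0454.73.20 is 34.5%.
Additional duty on 0454.73.20 from Durune: +30.7%. Applied ad valorem rate: 34.5% + 30.7% = 65.2%.
Duty = $19,489.23 × 65.2% = $12,706.98.
Line 4 (2668.72.91, Eriova, 1,908 units, $339,509.52):
Base rate for 2668.72.91 is 6.5% + $2.52/unit.
The additional-duty order on 2668.72.91 targets Durune, not Eriova; it does not apply.
Duty = $339,509.52 × 6.5% + 1,908 × $2.52 = $26,876.28.
Total = $9,329.35 + $6,383.73 + $12,706.98 + $26,876.28 = $55,296.34.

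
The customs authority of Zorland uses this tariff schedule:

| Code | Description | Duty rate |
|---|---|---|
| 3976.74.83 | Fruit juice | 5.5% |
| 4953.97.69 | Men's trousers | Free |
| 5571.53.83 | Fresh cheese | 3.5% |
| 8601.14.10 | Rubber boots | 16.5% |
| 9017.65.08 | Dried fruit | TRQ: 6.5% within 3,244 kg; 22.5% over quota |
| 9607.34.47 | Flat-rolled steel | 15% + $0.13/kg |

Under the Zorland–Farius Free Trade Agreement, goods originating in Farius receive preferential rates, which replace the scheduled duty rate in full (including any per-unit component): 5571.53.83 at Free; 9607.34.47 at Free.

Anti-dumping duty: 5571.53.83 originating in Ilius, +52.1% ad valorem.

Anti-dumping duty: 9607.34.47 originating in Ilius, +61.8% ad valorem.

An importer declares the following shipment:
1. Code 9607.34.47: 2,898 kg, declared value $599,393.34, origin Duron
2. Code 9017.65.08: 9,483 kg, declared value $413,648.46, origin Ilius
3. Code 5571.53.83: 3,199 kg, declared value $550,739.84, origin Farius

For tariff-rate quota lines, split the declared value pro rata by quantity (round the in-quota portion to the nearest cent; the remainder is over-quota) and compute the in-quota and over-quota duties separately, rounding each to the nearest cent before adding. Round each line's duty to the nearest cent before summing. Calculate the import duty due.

$160,716.12

Line 1 (9607.34.47, Duron, 2,898 kg, $599,393.34):
Base rate for 9607.34.47 is 15% + $0.13/kg.
9607.34.47 has an FTA preferential rate, but origin Duron is not Farius; base rate stands.
The additional-duty order on 9607.34.47 targets Ilius, not Duron; it does not apply.
Duty = $599,393.34 × 15% + 2,898 × $0.13 = $90,285.74.
Line 2 (9017.65.08, Ilius, 9,483 kg, $413,648.46):
Code 9017.65.08 is under a tariff-rate quota (threshold 3,244 kg). In-quota: 3,244 kg at 6.5%; over-quota: 6,239 kg at 22.5%.
Pro-rata value split: in-quota = $413,648.46 × 3,244/9,483 = $141,503.28; over-quota = $413,648.46 − $141,503.28 = $272,145.18.
In-quota duty = $141,503.28 × 6.5% = $9,197.71. Over-quota duty = $272,145.18 × 22.5% = $61,232.67.
Line duty = $9,197.71 + $61,232.67 = $70,430.38.
Line 3 (5571.53.83, Farius, 3,199 kg, $550,739.84):
Base rate for 5571.53.83 is 3.5%.
Origin Farius qualifies under the Zorland–Farius agreement and 5571.53.83 is covered: preferential rate Free applies instead.
The additional-duty order on 5571.53.83 targets Ilius, not Farius; it does not apply.
Duty = $550,739.84 × 0% = $0.00.
Total = $90,285.74 + $70,430.38 + $0.00 = $160,716.12.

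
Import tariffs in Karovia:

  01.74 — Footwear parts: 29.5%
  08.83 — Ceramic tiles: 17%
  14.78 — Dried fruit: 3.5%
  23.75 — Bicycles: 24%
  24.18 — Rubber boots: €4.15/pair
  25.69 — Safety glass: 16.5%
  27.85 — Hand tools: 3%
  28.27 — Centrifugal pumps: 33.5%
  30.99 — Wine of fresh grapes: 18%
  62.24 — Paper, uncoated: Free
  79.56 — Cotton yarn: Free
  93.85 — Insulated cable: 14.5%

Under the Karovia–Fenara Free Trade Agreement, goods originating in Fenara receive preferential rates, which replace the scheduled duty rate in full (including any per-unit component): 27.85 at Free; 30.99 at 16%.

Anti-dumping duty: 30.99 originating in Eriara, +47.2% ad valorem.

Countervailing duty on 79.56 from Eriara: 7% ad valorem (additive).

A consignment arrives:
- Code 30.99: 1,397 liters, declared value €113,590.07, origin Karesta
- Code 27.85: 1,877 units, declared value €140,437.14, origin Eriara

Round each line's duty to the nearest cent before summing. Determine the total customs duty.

€24,659.32

Line 1 (30.99, Karesta, 1,397 liters, €113,590.07):
Base rate for 30.99 is 18%.
30.99 has an FTA preferential rate, but origin Karesta is not Fenara; base rate stands.
The additional-duty order on 30.99 targets Eriara, not Karesta; it does not apply.
Duty = €113,590.07 × 18% = €20,446.21.
Line 2 (27.85, Eriara, 1,877 units, €140,437.14):
Base rate for 27.85 is 3%.
27.85 has an FTA preferential rate, but origin Eriara is not Fenara; base rate stands.
Duty = €140,437.14 × 3% = €4,213.11.
Total = €20,446.21 + €4,213.11 = €24,659.32.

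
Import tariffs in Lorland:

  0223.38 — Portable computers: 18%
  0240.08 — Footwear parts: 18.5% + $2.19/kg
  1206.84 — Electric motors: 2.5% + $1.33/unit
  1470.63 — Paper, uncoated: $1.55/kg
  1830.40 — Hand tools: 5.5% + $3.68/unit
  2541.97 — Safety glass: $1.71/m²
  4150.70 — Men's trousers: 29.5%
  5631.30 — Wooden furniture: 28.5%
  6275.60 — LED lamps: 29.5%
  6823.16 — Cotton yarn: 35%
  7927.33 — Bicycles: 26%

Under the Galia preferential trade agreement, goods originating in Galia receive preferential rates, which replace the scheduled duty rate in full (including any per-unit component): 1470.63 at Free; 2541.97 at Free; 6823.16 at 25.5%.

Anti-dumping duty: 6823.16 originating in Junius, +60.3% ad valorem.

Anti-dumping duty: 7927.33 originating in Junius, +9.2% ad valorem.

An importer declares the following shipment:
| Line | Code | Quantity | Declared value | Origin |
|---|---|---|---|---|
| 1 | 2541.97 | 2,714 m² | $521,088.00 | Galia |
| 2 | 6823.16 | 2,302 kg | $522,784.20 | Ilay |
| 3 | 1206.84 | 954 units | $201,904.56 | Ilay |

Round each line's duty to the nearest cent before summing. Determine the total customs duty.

$189,290.90

Line 1 (2541.97, Galia, 2,714 m², $521,088.00):
Base rate for 2541.97 is $1.71/m².
Origin Galia qualifies under the Lorland–Galia agreement and 2541.97 is covered: preferential rate Free applies instead.
Duty = $521,088.00 × 0% = $0.00.
Line 2 (6823.16, Ilay, 2,302 kg, $522,784.20):
Base rate for 6823.16 is 35%.
6823.16 has an FTA preferential rate, but origin Ilay is not Galia; base rate stands.
The additional-duty order on 6823.16 targets Junius, not Ilay; it does not apply.
Duty = $522,784.20 × 35% = $182,974.47.
Line 3 (1206.84, Ilay, 954 units, $201,904.56):
Base rate for 1206.84 is 2.5% + $1.33/unit.
Duty = $201,904.56 × 2.5% + 954 × $1.33 = $6,316.43.
Total = $0.00 + $182,974.47 + $6,316.43 = $189,290.90.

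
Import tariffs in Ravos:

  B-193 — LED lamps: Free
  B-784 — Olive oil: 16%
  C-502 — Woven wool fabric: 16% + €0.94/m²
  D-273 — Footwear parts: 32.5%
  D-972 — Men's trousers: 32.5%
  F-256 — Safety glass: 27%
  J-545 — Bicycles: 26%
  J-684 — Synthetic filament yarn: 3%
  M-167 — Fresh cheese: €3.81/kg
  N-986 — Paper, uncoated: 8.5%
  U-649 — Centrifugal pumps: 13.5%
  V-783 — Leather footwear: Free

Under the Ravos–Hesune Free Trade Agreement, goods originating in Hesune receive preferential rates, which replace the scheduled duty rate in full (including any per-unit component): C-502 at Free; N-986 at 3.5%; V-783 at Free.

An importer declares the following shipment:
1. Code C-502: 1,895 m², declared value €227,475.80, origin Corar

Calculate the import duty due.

Line 1 (C-502, Corar, 1,895 m², €227,475.80):
Base rate for C-502 is 16% + €0.94/m².
C-502 has an FTA preferential rate, but origin Corar is not Hesune; base rate stands.
Duty = €227,475.80 × 16% + 1,895 × €0.94 = €38,177.43.

€38,177.43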